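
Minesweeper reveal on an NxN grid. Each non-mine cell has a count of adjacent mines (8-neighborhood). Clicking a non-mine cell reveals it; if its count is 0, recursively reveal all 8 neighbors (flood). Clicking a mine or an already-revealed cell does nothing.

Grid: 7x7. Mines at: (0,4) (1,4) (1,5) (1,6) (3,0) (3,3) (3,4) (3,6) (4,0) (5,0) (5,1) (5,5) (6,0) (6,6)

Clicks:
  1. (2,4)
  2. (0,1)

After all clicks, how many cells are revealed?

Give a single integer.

Answer: 13

Derivation:
Click 1 (2,4) count=4: revealed 1 new [(2,4)] -> total=1
Click 2 (0,1) count=0: revealed 12 new [(0,0) (0,1) (0,2) (0,3) (1,0) (1,1) (1,2) (1,3) (2,0) (2,1) (2,2) (2,3)] -> total=13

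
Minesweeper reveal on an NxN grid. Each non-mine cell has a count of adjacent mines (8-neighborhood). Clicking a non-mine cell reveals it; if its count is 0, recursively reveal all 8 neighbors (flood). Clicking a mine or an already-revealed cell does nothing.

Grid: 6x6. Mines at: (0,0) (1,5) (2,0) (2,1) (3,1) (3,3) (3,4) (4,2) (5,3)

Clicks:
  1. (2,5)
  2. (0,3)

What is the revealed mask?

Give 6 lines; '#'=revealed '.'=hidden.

Answer: .####.
.####.
..####
......
......
......

Derivation:
Click 1 (2,5) count=2: revealed 1 new [(2,5)] -> total=1
Click 2 (0,3) count=0: revealed 11 new [(0,1) (0,2) (0,3) (0,4) (1,1) (1,2) (1,3) (1,4) (2,2) (2,3) (2,4)] -> total=12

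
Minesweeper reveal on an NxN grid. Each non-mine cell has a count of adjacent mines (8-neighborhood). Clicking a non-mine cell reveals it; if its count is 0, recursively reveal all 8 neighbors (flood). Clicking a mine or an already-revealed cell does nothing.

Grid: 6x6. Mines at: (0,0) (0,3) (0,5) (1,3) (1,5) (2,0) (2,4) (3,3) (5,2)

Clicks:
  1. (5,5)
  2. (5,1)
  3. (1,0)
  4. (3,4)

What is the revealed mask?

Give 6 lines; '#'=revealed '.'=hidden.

Answer: ......
#.....
......
....##
...###
.#.###

Derivation:
Click 1 (5,5) count=0: revealed 8 new [(3,4) (3,5) (4,3) (4,4) (4,5) (5,3) (5,4) (5,5)] -> total=8
Click 2 (5,1) count=1: revealed 1 new [(5,1)] -> total=9
Click 3 (1,0) count=2: revealed 1 new [(1,0)] -> total=10
Click 4 (3,4) count=2: revealed 0 new [(none)] -> total=10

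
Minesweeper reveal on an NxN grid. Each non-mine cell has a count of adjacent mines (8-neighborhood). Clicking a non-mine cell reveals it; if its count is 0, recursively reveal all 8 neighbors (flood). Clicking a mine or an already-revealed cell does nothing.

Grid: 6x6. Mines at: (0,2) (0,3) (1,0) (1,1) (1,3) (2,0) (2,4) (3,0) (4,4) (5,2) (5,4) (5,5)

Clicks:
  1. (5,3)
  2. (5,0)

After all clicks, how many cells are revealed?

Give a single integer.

Answer: 5

Derivation:
Click 1 (5,3) count=3: revealed 1 new [(5,3)] -> total=1
Click 2 (5,0) count=0: revealed 4 new [(4,0) (4,1) (5,0) (5,1)] -> total=5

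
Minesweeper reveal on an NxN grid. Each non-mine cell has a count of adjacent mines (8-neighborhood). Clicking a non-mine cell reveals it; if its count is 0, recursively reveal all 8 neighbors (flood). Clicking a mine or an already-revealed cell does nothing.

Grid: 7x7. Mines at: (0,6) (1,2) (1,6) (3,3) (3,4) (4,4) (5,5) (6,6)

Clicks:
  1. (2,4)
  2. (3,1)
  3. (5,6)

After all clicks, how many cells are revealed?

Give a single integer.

Click 1 (2,4) count=2: revealed 1 new [(2,4)] -> total=1
Click 2 (3,1) count=0: revealed 24 new [(0,0) (0,1) (1,0) (1,1) (2,0) (2,1) (2,2) (3,0) (3,1) (3,2) (4,0) (4,1) (4,2) (4,3) (5,0) (5,1) (5,2) (5,3) (5,4) (6,0) (6,1) (6,2) (6,3) (6,4)] -> total=25
Click 3 (5,6) count=2: revealed 1 new [(5,6)] -> total=26

Answer: 26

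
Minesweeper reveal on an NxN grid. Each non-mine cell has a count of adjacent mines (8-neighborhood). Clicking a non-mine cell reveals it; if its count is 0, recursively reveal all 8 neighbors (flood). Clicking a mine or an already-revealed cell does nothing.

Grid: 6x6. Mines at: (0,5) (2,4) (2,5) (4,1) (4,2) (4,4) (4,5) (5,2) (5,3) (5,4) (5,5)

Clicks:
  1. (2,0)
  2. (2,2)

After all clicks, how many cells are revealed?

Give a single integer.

Click 1 (2,0) count=0: revealed 18 new [(0,0) (0,1) (0,2) (0,3) (0,4) (1,0) (1,1) (1,2) (1,3) (1,4) (2,0) (2,1) (2,2) (2,3) (3,0) (3,1) (3,2) (3,3)] -> total=18
Click 2 (2,2) count=0: revealed 0 new [(none)] -> total=18

Answer: 18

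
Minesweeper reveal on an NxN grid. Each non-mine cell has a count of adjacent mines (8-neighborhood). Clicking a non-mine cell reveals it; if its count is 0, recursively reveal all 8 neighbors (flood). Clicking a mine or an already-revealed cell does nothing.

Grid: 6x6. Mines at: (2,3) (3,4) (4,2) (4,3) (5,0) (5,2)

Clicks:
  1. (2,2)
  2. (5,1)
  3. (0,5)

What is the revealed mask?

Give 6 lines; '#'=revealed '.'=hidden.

Click 1 (2,2) count=1: revealed 1 new [(2,2)] -> total=1
Click 2 (5,1) count=3: revealed 1 new [(5,1)] -> total=2
Click 3 (0,5) count=0: revealed 21 new [(0,0) (0,1) (0,2) (0,3) (0,4) (0,5) (1,0) (1,1) (1,2) (1,3) (1,4) (1,5) (2,0) (2,1) (2,4) (2,5) (3,0) (3,1) (3,2) (4,0) (4,1)] -> total=23

Answer: ######
######
###.##
###...
##....
.#....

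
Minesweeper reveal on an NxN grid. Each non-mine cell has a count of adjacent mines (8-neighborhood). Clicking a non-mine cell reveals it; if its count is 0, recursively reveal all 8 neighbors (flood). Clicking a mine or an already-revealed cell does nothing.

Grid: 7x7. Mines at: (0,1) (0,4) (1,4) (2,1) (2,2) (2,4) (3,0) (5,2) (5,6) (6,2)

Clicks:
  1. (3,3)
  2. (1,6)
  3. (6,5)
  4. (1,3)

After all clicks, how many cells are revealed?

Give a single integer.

Answer: 13

Derivation:
Click 1 (3,3) count=2: revealed 1 new [(3,3)] -> total=1
Click 2 (1,6) count=0: revealed 10 new [(0,5) (0,6) (1,5) (1,6) (2,5) (2,6) (3,5) (3,6) (4,5) (4,6)] -> total=11
Click 3 (6,5) count=1: revealed 1 new [(6,5)] -> total=12
Click 4 (1,3) count=4: revealed 1 new [(1,3)] -> total=13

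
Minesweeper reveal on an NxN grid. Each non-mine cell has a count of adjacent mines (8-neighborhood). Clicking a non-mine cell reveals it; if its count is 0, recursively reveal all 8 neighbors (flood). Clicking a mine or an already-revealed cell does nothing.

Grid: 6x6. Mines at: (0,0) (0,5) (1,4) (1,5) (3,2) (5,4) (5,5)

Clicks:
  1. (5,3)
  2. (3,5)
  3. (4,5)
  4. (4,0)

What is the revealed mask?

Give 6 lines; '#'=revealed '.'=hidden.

Answer: ......
##....
##.###
##.###
######
####..

Derivation:
Click 1 (5,3) count=1: revealed 1 new [(5,3)] -> total=1
Click 2 (3,5) count=0: revealed 9 new [(2,3) (2,4) (2,5) (3,3) (3,4) (3,5) (4,3) (4,4) (4,5)] -> total=10
Click 3 (4,5) count=2: revealed 0 new [(none)] -> total=10
Click 4 (4,0) count=0: revealed 12 new [(1,0) (1,1) (2,0) (2,1) (3,0) (3,1) (4,0) (4,1) (4,2) (5,0) (5,1) (5,2)] -> total=22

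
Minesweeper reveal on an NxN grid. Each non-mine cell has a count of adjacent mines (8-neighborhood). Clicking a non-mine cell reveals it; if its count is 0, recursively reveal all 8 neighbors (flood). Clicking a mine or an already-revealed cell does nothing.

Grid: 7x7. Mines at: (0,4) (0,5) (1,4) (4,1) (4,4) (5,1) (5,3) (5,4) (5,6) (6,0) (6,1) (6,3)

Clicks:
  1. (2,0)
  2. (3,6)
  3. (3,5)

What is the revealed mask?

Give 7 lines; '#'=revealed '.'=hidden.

Click 1 (2,0) count=0: revealed 16 new [(0,0) (0,1) (0,2) (0,3) (1,0) (1,1) (1,2) (1,3) (2,0) (2,1) (2,2) (2,3) (3,0) (3,1) (3,2) (3,3)] -> total=16
Click 2 (3,6) count=0: revealed 8 new [(1,5) (1,6) (2,5) (2,6) (3,5) (3,6) (4,5) (4,6)] -> total=24
Click 3 (3,5) count=1: revealed 0 new [(none)] -> total=24

Answer: ####...
####.##
####.##
####.##
.....##
.......
.......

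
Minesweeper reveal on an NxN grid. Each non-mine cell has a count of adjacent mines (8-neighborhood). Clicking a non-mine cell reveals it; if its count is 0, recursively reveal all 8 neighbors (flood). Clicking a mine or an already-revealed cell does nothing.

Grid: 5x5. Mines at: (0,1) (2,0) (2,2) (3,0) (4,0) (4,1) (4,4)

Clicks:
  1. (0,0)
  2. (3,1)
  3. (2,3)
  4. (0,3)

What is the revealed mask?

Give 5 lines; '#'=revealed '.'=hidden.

Answer: #.###
..###
...##
.#.##
.....

Derivation:
Click 1 (0,0) count=1: revealed 1 new [(0,0)] -> total=1
Click 2 (3,1) count=5: revealed 1 new [(3,1)] -> total=2
Click 3 (2,3) count=1: revealed 1 new [(2,3)] -> total=3
Click 4 (0,3) count=0: revealed 9 new [(0,2) (0,3) (0,4) (1,2) (1,3) (1,4) (2,4) (3,3) (3,4)] -> total=12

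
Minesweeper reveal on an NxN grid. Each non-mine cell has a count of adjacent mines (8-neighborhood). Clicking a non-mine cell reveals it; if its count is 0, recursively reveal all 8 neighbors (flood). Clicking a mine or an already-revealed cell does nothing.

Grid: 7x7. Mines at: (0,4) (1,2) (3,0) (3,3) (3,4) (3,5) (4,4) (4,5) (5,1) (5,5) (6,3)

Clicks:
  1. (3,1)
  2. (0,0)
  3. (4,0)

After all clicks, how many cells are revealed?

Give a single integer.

Answer: 8

Derivation:
Click 1 (3,1) count=1: revealed 1 new [(3,1)] -> total=1
Click 2 (0,0) count=0: revealed 6 new [(0,0) (0,1) (1,0) (1,1) (2,0) (2,1)] -> total=7
Click 3 (4,0) count=2: revealed 1 new [(4,0)] -> total=8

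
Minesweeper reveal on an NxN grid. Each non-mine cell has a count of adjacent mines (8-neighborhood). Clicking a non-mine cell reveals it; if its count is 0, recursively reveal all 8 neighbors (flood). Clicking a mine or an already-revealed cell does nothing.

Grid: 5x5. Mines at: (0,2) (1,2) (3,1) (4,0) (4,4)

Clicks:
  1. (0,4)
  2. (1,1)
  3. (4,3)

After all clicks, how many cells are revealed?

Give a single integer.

Click 1 (0,4) count=0: revealed 8 new [(0,3) (0,4) (1,3) (1,4) (2,3) (2,4) (3,3) (3,4)] -> total=8
Click 2 (1,1) count=2: revealed 1 new [(1,1)] -> total=9
Click 3 (4,3) count=1: revealed 1 new [(4,3)] -> total=10

Answer: 10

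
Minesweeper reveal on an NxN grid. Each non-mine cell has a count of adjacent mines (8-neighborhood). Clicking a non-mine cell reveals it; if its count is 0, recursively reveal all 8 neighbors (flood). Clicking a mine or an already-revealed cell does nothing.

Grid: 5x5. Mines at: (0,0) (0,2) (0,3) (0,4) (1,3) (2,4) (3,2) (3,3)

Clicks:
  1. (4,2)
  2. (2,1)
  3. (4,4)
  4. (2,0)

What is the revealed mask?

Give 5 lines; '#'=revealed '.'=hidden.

Answer: .....
##...
##...
##...
###.#

Derivation:
Click 1 (4,2) count=2: revealed 1 new [(4,2)] -> total=1
Click 2 (2,1) count=1: revealed 1 new [(2,1)] -> total=2
Click 3 (4,4) count=1: revealed 1 new [(4,4)] -> total=3
Click 4 (2,0) count=0: revealed 7 new [(1,0) (1,1) (2,0) (3,0) (3,1) (4,0) (4,1)] -> total=10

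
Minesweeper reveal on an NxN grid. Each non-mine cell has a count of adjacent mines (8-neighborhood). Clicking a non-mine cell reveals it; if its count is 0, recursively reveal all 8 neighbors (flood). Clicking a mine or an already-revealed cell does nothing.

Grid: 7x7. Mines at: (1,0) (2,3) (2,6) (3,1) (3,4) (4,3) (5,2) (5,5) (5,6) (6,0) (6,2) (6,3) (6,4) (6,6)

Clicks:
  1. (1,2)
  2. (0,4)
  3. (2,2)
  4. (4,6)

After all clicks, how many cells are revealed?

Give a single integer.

Answer: 14

Derivation:
Click 1 (1,2) count=1: revealed 1 new [(1,2)] -> total=1
Click 2 (0,4) count=0: revealed 11 new [(0,1) (0,2) (0,3) (0,4) (0,5) (0,6) (1,1) (1,3) (1,4) (1,5) (1,6)] -> total=12
Click 3 (2,2) count=2: revealed 1 new [(2,2)] -> total=13
Click 4 (4,6) count=2: revealed 1 new [(4,6)] -> total=14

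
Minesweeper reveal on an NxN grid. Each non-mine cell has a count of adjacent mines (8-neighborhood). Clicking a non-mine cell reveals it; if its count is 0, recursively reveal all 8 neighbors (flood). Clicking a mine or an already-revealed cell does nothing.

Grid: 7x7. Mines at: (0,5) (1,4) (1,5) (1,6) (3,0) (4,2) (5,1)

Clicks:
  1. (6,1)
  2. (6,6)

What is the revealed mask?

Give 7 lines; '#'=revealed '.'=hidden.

Answer: .......
.......
...####
...####
...####
..#####
.######

Derivation:
Click 1 (6,1) count=1: revealed 1 new [(6,1)] -> total=1
Click 2 (6,6) count=0: revealed 22 new [(2,3) (2,4) (2,5) (2,6) (3,3) (3,4) (3,5) (3,6) (4,3) (4,4) (4,5) (4,6) (5,2) (5,3) (5,4) (5,5) (5,6) (6,2) (6,3) (6,4) (6,5) (6,6)] -> total=23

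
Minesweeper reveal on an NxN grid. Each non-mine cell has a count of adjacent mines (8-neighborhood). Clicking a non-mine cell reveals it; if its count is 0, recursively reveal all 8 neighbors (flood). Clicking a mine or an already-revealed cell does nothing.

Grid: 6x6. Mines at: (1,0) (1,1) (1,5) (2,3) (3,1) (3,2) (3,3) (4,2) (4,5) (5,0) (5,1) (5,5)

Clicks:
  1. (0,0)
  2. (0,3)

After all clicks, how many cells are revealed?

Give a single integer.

Answer: 7

Derivation:
Click 1 (0,0) count=2: revealed 1 new [(0,0)] -> total=1
Click 2 (0,3) count=0: revealed 6 new [(0,2) (0,3) (0,4) (1,2) (1,3) (1,4)] -> total=7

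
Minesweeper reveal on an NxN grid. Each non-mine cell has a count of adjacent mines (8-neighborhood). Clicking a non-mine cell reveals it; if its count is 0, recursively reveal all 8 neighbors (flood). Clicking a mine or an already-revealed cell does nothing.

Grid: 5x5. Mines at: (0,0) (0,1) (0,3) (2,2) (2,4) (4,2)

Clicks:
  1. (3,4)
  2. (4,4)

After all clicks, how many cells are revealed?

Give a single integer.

Answer: 4

Derivation:
Click 1 (3,4) count=1: revealed 1 new [(3,4)] -> total=1
Click 2 (4,4) count=0: revealed 3 new [(3,3) (4,3) (4,4)] -> total=4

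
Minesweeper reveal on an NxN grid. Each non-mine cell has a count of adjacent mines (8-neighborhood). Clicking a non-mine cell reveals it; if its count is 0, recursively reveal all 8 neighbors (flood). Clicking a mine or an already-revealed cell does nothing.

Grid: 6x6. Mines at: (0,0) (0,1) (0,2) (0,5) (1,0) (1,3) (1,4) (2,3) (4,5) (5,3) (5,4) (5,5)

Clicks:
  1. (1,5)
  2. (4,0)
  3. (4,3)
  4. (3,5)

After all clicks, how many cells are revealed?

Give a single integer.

Click 1 (1,5) count=2: revealed 1 new [(1,5)] -> total=1
Click 2 (4,0) count=0: revealed 12 new [(2,0) (2,1) (2,2) (3,0) (3,1) (3,2) (4,0) (4,1) (4,2) (5,0) (5,1) (5,2)] -> total=13
Click 3 (4,3) count=2: revealed 1 new [(4,3)] -> total=14
Click 4 (3,5) count=1: revealed 1 new [(3,5)] -> total=15

Answer: 15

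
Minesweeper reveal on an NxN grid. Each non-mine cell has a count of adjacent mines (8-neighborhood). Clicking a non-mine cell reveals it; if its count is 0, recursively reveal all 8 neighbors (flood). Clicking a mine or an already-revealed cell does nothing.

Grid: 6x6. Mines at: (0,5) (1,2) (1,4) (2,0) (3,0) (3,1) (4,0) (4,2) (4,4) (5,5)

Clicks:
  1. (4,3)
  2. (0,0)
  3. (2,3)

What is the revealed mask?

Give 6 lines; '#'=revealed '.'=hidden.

Answer: ##....
##....
...#..
......
...#..
......

Derivation:
Click 1 (4,3) count=2: revealed 1 new [(4,3)] -> total=1
Click 2 (0,0) count=0: revealed 4 new [(0,0) (0,1) (1,0) (1,1)] -> total=5
Click 3 (2,3) count=2: revealed 1 new [(2,3)] -> total=6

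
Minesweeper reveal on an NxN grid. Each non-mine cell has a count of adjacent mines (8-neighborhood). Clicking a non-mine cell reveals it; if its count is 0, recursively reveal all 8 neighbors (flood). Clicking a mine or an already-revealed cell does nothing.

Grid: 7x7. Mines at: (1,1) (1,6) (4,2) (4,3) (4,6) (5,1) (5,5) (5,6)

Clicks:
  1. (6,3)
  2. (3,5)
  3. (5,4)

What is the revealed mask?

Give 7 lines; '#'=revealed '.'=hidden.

Click 1 (6,3) count=0: revealed 6 new [(5,2) (5,3) (5,4) (6,2) (6,3) (6,4)] -> total=6
Click 2 (3,5) count=1: revealed 1 new [(3,5)] -> total=7
Click 3 (5,4) count=2: revealed 0 new [(none)] -> total=7

Answer: .......
.......
.......
.....#.
.......
..###..
..###..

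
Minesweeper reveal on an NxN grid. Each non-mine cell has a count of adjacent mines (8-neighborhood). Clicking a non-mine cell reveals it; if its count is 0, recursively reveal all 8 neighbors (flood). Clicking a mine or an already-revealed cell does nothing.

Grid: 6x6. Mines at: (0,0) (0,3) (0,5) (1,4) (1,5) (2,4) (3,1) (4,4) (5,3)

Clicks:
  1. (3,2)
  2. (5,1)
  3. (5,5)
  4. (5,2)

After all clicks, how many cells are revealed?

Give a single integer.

Answer: 8

Derivation:
Click 1 (3,2) count=1: revealed 1 new [(3,2)] -> total=1
Click 2 (5,1) count=0: revealed 6 new [(4,0) (4,1) (4,2) (5,0) (5,1) (5,2)] -> total=7
Click 3 (5,5) count=1: revealed 1 new [(5,5)] -> total=8
Click 4 (5,2) count=1: revealed 0 new [(none)] -> total=8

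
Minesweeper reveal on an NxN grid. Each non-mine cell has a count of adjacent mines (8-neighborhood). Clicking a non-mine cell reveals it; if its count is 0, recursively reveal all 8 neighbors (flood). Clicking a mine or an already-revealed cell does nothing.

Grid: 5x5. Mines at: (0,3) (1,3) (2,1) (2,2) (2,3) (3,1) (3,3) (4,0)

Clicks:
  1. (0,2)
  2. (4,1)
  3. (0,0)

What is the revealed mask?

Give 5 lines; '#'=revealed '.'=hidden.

Answer: ###..
###..
.....
.....
.#...

Derivation:
Click 1 (0,2) count=2: revealed 1 new [(0,2)] -> total=1
Click 2 (4,1) count=2: revealed 1 new [(4,1)] -> total=2
Click 3 (0,0) count=0: revealed 5 new [(0,0) (0,1) (1,0) (1,1) (1,2)] -> total=7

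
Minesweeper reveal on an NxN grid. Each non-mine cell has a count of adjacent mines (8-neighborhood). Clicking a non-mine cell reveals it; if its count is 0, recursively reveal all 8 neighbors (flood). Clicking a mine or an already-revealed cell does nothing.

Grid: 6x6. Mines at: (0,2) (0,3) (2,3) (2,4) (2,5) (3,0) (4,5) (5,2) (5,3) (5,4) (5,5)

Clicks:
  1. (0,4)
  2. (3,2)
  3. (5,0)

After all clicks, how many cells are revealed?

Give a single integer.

Answer: 6

Derivation:
Click 1 (0,4) count=1: revealed 1 new [(0,4)] -> total=1
Click 2 (3,2) count=1: revealed 1 new [(3,2)] -> total=2
Click 3 (5,0) count=0: revealed 4 new [(4,0) (4,1) (5,0) (5,1)] -> total=6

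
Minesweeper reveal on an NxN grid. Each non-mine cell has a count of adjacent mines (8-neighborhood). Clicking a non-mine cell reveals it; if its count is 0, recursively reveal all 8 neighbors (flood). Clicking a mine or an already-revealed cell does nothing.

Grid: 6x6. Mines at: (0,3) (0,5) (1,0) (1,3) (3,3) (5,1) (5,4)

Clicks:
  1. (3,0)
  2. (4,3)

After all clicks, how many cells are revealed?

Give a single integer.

Click 1 (3,0) count=0: revealed 9 new [(2,0) (2,1) (2,2) (3,0) (3,1) (3,2) (4,0) (4,1) (4,2)] -> total=9
Click 2 (4,3) count=2: revealed 1 new [(4,3)] -> total=10

Answer: 10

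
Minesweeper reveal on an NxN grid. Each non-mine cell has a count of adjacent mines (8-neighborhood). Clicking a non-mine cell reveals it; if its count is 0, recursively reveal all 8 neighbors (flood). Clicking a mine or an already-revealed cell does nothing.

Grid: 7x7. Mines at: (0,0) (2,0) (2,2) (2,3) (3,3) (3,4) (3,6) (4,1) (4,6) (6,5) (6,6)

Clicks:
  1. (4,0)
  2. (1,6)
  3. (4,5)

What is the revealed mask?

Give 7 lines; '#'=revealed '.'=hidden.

Answer: .######
.######
....###
.......
#....#.
.......
.......

Derivation:
Click 1 (4,0) count=1: revealed 1 new [(4,0)] -> total=1
Click 2 (1,6) count=0: revealed 15 new [(0,1) (0,2) (0,3) (0,4) (0,5) (0,6) (1,1) (1,2) (1,3) (1,4) (1,5) (1,6) (2,4) (2,5) (2,6)] -> total=16
Click 3 (4,5) count=3: revealed 1 new [(4,5)] -> total=17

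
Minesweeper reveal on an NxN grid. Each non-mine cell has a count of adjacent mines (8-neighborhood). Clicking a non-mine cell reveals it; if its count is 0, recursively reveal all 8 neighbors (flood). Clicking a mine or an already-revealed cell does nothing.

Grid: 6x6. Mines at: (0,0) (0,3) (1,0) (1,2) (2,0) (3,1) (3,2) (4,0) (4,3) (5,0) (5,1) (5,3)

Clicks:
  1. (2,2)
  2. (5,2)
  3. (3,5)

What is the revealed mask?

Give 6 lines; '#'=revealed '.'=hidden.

Click 1 (2,2) count=3: revealed 1 new [(2,2)] -> total=1
Click 2 (5,2) count=3: revealed 1 new [(5,2)] -> total=2
Click 3 (3,5) count=0: revealed 15 new [(0,4) (0,5) (1,3) (1,4) (1,5) (2,3) (2,4) (2,5) (3,3) (3,4) (3,5) (4,4) (4,5) (5,4) (5,5)] -> total=17

Answer: ....##
...###
..####
...###
....##
..#.##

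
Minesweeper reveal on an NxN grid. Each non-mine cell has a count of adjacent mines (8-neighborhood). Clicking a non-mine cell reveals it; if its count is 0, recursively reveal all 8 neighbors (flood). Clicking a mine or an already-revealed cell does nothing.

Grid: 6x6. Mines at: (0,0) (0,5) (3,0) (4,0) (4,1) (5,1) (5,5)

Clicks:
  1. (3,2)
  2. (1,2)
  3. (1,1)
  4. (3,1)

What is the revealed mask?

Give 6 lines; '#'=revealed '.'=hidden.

Click 1 (3,2) count=1: revealed 1 new [(3,2)] -> total=1
Click 2 (1,2) count=0: revealed 25 new [(0,1) (0,2) (0,3) (0,4) (1,1) (1,2) (1,3) (1,4) (1,5) (2,1) (2,2) (2,3) (2,4) (2,5) (3,1) (3,3) (3,4) (3,5) (4,2) (4,3) (4,4) (4,5) (5,2) (5,3) (5,4)] -> total=26
Click 3 (1,1) count=1: revealed 0 new [(none)] -> total=26
Click 4 (3,1) count=3: revealed 0 new [(none)] -> total=26

Answer: .####.
.#####
.#####
.#####
..####
..###.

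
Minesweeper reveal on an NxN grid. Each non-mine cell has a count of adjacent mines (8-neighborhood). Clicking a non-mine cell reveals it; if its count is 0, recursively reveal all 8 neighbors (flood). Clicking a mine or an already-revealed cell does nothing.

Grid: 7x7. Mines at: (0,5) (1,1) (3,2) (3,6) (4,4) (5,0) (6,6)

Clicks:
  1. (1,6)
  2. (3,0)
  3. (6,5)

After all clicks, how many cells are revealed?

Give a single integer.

Answer: 8

Derivation:
Click 1 (1,6) count=1: revealed 1 new [(1,6)] -> total=1
Click 2 (3,0) count=0: revealed 6 new [(2,0) (2,1) (3,0) (3,1) (4,0) (4,1)] -> total=7
Click 3 (6,5) count=1: revealed 1 new [(6,5)] -> total=8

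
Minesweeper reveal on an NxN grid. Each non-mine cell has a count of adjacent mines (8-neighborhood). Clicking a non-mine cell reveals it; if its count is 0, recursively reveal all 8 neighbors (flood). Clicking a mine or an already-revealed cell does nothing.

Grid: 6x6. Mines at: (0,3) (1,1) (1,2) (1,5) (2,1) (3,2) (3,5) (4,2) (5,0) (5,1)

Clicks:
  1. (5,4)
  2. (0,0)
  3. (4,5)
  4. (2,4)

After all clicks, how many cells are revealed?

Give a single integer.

Click 1 (5,4) count=0: revealed 6 new [(4,3) (4,4) (4,5) (5,3) (5,4) (5,5)] -> total=6
Click 2 (0,0) count=1: revealed 1 new [(0,0)] -> total=7
Click 3 (4,5) count=1: revealed 0 new [(none)] -> total=7
Click 4 (2,4) count=2: revealed 1 new [(2,4)] -> total=8

Answer: 8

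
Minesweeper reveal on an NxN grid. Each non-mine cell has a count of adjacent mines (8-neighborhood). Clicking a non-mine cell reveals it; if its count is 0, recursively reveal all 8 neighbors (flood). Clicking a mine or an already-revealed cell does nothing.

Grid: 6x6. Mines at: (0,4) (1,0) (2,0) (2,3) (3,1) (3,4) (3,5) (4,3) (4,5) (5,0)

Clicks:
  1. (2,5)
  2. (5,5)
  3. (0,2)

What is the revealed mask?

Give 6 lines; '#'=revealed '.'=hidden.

Answer: .###..
.###..
.....#
......
......
.....#

Derivation:
Click 1 (2,5) count=2: revealed 1 new [(2,5)] -> total=1
Click 2 (5,5) count=1: revealed 1 new [(5,5)] -> total=2
Click 3 (0,2) count=0: revealed 6 new [(0,1) (0,2) (0,3) (1,1) (1,2) (1,3)] -> total=8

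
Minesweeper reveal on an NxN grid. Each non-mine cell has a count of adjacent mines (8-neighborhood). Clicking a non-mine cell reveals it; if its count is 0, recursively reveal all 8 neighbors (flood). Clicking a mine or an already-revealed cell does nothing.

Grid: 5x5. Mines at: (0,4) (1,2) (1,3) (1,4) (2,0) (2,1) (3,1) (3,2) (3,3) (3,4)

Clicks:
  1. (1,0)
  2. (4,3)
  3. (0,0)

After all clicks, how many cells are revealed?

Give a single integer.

Answer: 5

Derivation:
Click 1 (1,0) count=2: revealed 1 new [(1,0)] -> total=1
Click 2 (4,3) count=3: revealed 1 new [(4,3)] -> total=2
Click 3 (0,0) count=0: revealed 3 new [(0,0) (0,1) (1,1)] -> total=5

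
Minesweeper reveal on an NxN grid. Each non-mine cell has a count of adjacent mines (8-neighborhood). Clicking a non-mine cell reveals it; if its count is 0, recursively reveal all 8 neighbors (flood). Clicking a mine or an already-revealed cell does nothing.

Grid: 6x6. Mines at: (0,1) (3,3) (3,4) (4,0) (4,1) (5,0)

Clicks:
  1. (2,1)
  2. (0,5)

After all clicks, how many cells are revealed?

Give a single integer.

Click 1 (2,1) count=0: revealed 9 new [(1,0) (1,1) (1,2) (2,0) (2,1) (2,2) (3,0) (3,1) (3,2)] -> total=9
Click 2 (0,5) count=0: revealed 10 new [(0,2) (0,3) (0,4) (0,5) (1,3) (1,4) (1,5) (2,3) (2,4) (2,5)] -> total=19

Answer: 19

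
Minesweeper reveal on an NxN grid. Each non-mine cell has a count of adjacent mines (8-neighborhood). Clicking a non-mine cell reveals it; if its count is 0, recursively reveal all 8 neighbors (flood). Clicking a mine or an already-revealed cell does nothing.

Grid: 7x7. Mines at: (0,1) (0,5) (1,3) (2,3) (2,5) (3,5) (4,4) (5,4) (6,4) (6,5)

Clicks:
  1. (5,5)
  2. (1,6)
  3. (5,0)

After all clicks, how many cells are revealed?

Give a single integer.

Click 1 (5,5) count=4: revealed 1 new [(5,5)] -> total=1
Click 2 (1,6) count=2: revealed 1 new [(1,6)] -> total=2
Click 3 (5,0) count=0: revealed 22 new [(1,0) (1,1) (1,2) (2,0) (2,1) (2,2) (3,0) (3,1) (3,2) (3,3) (4,0) (4,1) (4,2) (4,3) (5,0) (5,1) (5,2) (5,3) (6,0) (6,1) (6,2) (6,3)] -> total=24

Answer: 24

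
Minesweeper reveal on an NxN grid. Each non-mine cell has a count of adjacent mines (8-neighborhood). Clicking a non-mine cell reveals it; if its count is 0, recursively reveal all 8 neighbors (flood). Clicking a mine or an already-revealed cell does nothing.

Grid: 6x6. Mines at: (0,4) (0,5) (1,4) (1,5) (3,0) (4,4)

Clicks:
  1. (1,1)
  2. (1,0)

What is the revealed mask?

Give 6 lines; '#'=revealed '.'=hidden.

Answer: ####..
####..
####..
.###..
####..
####..

Derivation:
Click 1 (1,1) count=0: revealed 23 new [(0,0) (0,1) (0,2) (0,3) (1,0) (1,1) (1,2) (1,3) (2,0) (2,1) (2,2) (2,3) (3,1) (3,2) (3,3) (4,0) (4,1) (4,2) (4,3) (5,0) (5,1) (5,2) (5,3)] -> total=23
Click 2 (1,0) count=0: revealed 0 new [(none)] -> total=23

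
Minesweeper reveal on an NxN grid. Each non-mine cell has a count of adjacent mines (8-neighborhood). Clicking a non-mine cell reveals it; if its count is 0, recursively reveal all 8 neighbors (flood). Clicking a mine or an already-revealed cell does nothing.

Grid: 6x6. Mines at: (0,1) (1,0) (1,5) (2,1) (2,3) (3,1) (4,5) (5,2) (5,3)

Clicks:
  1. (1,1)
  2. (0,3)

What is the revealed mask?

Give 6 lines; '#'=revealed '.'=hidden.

Click 1 (1,1) count=3: revealed 1 new [(1,1)] -> total=1
Click 2 (0,3) count=0: revealed 6 new [(0,2) (0,3) (0,4) (1,2) (1,3) (1,4)] -> total=7

Answer: ..###.
.####.
......
......
......
......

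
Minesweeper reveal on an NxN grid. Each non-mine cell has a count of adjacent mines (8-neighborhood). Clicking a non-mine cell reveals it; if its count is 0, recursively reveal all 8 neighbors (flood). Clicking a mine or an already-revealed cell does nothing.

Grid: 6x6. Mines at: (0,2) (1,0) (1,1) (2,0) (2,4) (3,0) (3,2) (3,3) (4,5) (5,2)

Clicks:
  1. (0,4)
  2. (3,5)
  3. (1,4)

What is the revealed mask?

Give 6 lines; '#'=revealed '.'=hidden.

Answer: ...###
...###
......
.....#
......
......

Derivation:
Click 1 (0,4) count=0: revealed 6 new [(0,3) (0,4) (0,5) (1,3) (1,4) (1,5)] -> total=6
Click 2 (3,5) count=2: revealed 1 new [(3,5)] -> total=7
Click 3 (1,4) count=1: revealed 0 new [(none)] -> total=7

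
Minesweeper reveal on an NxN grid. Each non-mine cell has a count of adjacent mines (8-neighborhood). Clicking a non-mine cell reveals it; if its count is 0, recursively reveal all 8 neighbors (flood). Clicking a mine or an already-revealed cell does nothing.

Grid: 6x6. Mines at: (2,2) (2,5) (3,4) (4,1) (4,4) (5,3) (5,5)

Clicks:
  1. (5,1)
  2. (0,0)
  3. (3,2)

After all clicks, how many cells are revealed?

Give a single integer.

Answer: 18

Derivation:
Click 1 (5,1) count=1: revealed 1 new [(5,1)] -> total=1
Click 2 (0,0) count=0: revealed 16 new [(0,0) (0,1) (0,2) (0,3) (0,4) (0,5) (1,0) (1,1) (1,2) (1,3) (1,4) (1,5) (2,0) (2,1) (3,0) (3,1)] -> total=17
Click 3 (3,2) count=2: revealed 1 new [(3,2)] -> total=18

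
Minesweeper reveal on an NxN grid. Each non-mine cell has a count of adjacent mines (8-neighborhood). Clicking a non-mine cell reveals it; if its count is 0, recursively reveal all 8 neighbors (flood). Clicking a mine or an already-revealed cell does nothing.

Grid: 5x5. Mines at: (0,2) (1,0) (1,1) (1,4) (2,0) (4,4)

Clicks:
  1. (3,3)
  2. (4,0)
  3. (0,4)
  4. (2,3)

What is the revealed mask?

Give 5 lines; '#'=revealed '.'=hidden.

Click 1 (3,3) count=1: revealed 1 new [(3,3)] -> total=1
Click 2 (4,0) count=0: revealed 10 new [(2,1) (2,2) (2,3) (3,0) (3,1) (3,2) (4,0) (4,1) (4,2) (4,3)] -> total=11
Click 3 (0,4) count=1: revealed 1 new [(0,4)] -> total=12
Click 4 (2,3) count=1: revealed 0 new [(none)] -> total=12

Answer: ....#
.....
.###.
####.
####.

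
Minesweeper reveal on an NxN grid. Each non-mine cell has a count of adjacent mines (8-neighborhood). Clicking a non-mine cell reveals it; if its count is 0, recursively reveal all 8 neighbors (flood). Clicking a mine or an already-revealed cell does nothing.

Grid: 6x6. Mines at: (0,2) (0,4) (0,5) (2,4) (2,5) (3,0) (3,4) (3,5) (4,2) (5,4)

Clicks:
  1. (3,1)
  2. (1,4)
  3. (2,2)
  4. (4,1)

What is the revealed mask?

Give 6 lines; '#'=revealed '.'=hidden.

Answer: ......
.####.
.###..
.###..
.#....
......

Derivation:
Click 1 (3,1) count=2: revealed 1 new [(3,1)] -> total=1
Click 2 (1,4) count=4: revealed 1 new [(1,4)] -> total=2
Click 3 (2,2) count=0: revealed 8 new [(1,1) (1,2) (1,3) (2,1) (2,2) (2,3) (3,2) (3,3)] -> total=10
Click 4 (4,1) count=2: revealed 1 new [(4,1)] -> total=11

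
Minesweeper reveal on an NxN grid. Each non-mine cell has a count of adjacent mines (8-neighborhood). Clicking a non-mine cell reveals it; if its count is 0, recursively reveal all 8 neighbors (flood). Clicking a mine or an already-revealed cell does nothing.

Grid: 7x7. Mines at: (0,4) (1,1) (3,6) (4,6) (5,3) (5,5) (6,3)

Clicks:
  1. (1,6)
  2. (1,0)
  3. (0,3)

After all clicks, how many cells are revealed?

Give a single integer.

Click 1 (1,6) count=0: revealed 6 new [(0,5) (0,6) (1,5) (1,6) (2,5) (2,6)] -> total=6
Click 2 (1,0) count=1: revealed 1 new [(1,0)] -> total=7
Click 3 (0,3) count=1: revealed 1 new [(0,3)] -> total=8

Answer: 8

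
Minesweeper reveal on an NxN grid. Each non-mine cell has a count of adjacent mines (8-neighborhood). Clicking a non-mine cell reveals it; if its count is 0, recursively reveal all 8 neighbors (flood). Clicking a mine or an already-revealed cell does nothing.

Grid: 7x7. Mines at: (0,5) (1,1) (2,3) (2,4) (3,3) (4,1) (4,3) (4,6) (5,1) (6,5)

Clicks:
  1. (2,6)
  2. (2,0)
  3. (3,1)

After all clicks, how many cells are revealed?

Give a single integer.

Answer: 8

Derivation:
Click 1 (2,6) count=0: revealed 6 new [(1,5) (1,6) (2,5) (2,6) (3,5) (3,6)] -> total=6
Click 2 (2,0) count=1: revealed 1 new [(2,0)] -> total=7
Click 3 (3,1) count=1: revealed 1 new [(3,1)] -> total=8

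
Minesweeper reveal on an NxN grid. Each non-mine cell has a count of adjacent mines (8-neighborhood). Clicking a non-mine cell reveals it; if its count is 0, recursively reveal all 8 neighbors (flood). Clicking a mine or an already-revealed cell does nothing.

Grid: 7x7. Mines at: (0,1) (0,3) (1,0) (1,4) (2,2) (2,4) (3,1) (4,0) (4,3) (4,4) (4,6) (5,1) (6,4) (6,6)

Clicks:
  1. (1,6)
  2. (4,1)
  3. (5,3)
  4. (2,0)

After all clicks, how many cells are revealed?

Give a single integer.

Click 1 (1,6) count=0: revealed 8 new [(0,5) (0,6) (1,5) (1,6) (2,5) (2,6) (3,5) (3,6)] -> total=8
Click 2 (4,1) count=3: revealed 1 new [(4,1)] -> total=9
Click 3 (5,3) count=3: revealed 1 new [(5,3)] -> total=10
Click 4 (2,0) count=2: revealed 1 new [(2,0)] -> total=11

Answer: 11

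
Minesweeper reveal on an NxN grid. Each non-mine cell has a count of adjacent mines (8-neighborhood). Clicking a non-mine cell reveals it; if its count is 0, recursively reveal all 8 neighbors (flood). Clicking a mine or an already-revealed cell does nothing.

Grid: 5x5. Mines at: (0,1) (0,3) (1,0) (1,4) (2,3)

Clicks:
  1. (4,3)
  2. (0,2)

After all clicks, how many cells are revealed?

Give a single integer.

Click 1 (4,3) count=0: revealed 13 new [(2,0) (2,1) (2,2) (3,0) (3,1) (3,2) (3,3) (3,4) (4,0) (4,1) (4,2) (4,3) (4,4)] -> total=13
Click 2 (0,2) count=2: revealed 1 new [(0,2)] -> total=14

Answer: 14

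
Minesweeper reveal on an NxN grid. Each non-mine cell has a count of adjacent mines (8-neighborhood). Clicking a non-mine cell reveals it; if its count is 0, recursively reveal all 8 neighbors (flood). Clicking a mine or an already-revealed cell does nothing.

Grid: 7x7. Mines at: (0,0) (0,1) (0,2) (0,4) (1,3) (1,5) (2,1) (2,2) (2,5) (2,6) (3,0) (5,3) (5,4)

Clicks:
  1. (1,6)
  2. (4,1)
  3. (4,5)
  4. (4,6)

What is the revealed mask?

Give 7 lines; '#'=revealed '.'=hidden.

Answer: .......
......#
.......
.....##
.#...##
.....##
.....##

Derivation:
Click 1 (1,6) count=3: revealed 1 new [(1,6)] -> total=1
Click 2 (4,1) count=1: revealed 1 new [(4,1)] -> total=2
Click 3 (4,5) count=1: revealed 1 new [(4,5)] -> total=3
Click 4 (4,6) count=0: revealed 7 new [(3,5) (3,6) (4,6) (5,5) (5,6) (6,5) (6,6)] -> total=10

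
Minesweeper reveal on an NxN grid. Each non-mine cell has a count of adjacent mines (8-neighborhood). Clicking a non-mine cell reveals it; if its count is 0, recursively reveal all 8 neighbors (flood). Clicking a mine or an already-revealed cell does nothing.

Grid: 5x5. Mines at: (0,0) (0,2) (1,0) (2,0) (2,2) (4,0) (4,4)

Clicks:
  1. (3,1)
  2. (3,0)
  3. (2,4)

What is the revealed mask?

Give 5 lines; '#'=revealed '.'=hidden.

Click 1 (3,1) count=3: revealed 1 new [(3,1)] -> total=1
Click 2 (3,0) count=2: revealed 1 new [(3,0)] -> total=2
Click 3 (2,4) count=0: revealed 8 new [(0,3) (0,4) (1,3) (1,4) (2,3) (2,4) (3,3) (3,4)] -> total=10

Answer: ...##
...##
...##
##.##
.....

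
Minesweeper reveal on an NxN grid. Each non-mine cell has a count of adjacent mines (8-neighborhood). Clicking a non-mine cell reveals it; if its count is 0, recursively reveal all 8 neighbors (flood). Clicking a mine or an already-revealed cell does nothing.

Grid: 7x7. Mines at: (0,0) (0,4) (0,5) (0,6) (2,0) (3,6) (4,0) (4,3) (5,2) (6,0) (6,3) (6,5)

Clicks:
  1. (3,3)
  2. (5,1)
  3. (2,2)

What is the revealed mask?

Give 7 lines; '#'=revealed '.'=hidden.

Click 1 (3,3) count=1: revealed 1 new [(3,3)] -> total=1
Click 2 (5,1) count=3: revealed 1 new [(5,1)] -> total=2
Click 3 (2,2) count=0: revealed 17 new [(0,1) (0,2) (0,3) (1,1) (1,2) (1,3) (1,4) (1,5) (2,1) (2,2) (2,3) (2,4) (2,5) (3,1) (3,2) (3,4) (3,5)] -> total=19

Answer: .###...
.#####.
.#####.
.#####.
.......
.#.....
.......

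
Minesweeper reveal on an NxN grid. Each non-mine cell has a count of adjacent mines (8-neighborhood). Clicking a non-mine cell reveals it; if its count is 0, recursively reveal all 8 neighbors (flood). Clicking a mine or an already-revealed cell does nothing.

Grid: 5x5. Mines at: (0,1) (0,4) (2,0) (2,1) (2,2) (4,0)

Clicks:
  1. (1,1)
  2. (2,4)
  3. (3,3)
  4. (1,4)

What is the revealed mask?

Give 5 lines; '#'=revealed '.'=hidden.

Click 1 (1,1) count=4: revealed 1 new [(1,1)] -> total=1
Click 2 (2,4) count=0: revealed 12 new [(1,3) (1,4) (2,3) (2,4) (3,1) (3,2) (3,3) (3,4) (4,1) (4,2) (4,3) (4,4)] -> total=13
Click 3 (3,3) count=1: revealed 0 new [(none)] -> total=13
Click 4 (1,4) count=1: revealed 0 new [(none)] -> total=13

Answer: .....
.#.##
...##
.####
.####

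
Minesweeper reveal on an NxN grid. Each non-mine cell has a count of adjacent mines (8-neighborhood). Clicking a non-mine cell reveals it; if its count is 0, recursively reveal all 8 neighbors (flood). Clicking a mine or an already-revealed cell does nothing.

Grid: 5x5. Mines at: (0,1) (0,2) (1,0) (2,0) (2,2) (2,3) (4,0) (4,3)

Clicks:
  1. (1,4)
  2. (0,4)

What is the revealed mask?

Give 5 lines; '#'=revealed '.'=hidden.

Answer: ...##
...##
.....
.....
.....

Derivation:
Click 1 (1,4) count=1: revealed 1 new [(1,4)] -> total=1
Click 2 (0,4) count=0: revealed 3 new [(0,3) (0,4) (1,3)] -> total=4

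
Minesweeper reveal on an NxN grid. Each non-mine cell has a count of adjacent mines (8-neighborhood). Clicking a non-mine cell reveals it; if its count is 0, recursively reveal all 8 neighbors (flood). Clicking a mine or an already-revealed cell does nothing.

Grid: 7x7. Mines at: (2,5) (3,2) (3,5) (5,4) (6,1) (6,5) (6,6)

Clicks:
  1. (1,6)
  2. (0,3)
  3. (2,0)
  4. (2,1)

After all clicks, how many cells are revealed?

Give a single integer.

Answer: 25

Derivation:
Click 1 (1,6) count=1: revealed 1 new [(1,6)] -> total=1
Click 2 (0,3) count=0: revealed 24 new [(0,0) (0,1) (0,2) (0,3) (0,4) (0,5) (0,6) (1,0) (1,1) (1,2) (1,3) (1,4) (1,5) (2,0) (2,1) (2,2) (2,3) (2,4) (3,0) (3,1) (4,0) (4,1) (5,0) (5,1)] -> total=25
Click 3 (2,0) count=0: revealed 0 new [(none)] -> total=25
Click 4 (2,1) count=1: revealed 0 new [(none)] -> total=25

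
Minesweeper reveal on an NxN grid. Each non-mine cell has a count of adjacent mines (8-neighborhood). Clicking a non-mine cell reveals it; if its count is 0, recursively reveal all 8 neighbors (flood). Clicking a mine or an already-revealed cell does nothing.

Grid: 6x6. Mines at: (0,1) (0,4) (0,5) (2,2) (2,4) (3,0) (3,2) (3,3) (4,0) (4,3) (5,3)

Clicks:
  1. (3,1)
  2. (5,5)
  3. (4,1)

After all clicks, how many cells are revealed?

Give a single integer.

Answer: 8

Derivation:
Click 1 (3,1) count=4: revealed 1 new [(3,1)] -> total=1
Click 2 (5,5) count=0: revealed 6 new [(3,4) (3,5) (4,4) (4,5) (5,4) (5,5)] -> total=7
Click 3 (4,1) count=3: revealed 1 new [(4,1)] -> total=8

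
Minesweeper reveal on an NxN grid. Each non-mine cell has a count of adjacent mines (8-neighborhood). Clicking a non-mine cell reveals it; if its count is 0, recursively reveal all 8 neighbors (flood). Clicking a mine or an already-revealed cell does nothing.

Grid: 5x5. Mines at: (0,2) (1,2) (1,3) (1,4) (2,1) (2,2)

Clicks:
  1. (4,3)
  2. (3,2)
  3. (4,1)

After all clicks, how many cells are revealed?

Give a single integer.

Answer: 12

Derivation:
Click 1 (4,3) count=0: revealed 12 new [(2,3) (2,4) (3,0) (3,1) (3,2) (3,3) (3,4) (4,0) (4,1) (4,2) (4,3) (4,4)] -> total=12
Click 2 (3,2) count=2: revealed 0 new [(none)] -> total=12
Click 3 (4,1) count=0: revealed 0 new [(none)] -> total=12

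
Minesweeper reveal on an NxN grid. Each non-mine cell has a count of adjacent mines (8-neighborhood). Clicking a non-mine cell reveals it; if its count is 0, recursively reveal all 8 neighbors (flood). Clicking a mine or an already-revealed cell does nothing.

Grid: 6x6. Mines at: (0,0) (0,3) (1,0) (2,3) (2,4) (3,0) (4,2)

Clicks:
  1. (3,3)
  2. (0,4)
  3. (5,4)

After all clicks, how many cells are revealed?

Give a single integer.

Click 1 (3,3) count=3: revealed 1 new [(3,3)] -> total=1
Click 2 (0,4) count=1: revealed 1 new [(0,4)] -> total=2
Click 3 (5,4) count=0: revealed 8 new [(3,4) (3,5) (4,3) (4,4) (4,5) (5,3) (5,4) (5,5)] -> total=10

Answer: 10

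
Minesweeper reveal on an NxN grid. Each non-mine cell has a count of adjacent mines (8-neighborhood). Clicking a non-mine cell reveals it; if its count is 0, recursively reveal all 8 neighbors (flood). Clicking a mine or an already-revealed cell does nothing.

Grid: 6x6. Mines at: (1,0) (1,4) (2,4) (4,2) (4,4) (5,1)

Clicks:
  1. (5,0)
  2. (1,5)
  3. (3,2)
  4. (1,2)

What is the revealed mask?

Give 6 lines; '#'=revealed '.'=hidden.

Answer: .###..
.###.#
.###..
.###..
......
#.....

Derivation:
Click 1 (5,0) count=1: revealed 1 new [(5,0)] -> total=1
Click 2 (1,5) count=2: revealed 1 new [(1,5)] -> total=2
Click 3 (3,2) count=1: revealed 1 new [(3,2)] -> total=3
Click 4 (1,2) count=0: revealed 11 new [(0,1) (0,2) (0,3) (1,1) (1,2) (1,3) (2,1) (2,2) (2,3) (3,1) (3,3)] -> total=14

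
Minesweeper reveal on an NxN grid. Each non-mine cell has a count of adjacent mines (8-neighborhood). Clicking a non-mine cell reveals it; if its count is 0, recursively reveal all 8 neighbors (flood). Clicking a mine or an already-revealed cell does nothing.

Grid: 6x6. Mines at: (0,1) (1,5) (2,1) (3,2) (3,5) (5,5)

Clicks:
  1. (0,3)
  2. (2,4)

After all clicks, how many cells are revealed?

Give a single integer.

Click 1 (0,3) count=0: revealed 9 new [(0,2) (0,3) (0,4) (1,2) (1,3) (1,4) (2,2) (2,3) (2,4)] -> total=9
Click 2 (2,4) count=2: revealed 0 new [(none)] -> total=9

Answer: 9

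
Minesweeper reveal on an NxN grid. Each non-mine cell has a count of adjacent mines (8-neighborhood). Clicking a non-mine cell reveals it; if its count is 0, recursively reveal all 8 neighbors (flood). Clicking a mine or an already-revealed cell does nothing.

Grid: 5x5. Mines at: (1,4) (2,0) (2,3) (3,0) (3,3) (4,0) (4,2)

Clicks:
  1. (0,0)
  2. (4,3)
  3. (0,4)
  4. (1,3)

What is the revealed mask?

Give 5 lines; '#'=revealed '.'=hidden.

Click 1 (0,0) count=0: revealed 8 new [(0,0) (0,1) (0,2) (0,3) (1,0) (1,1) (1,2) (1,3)] -> total=8
Click 2 (4,3) count=2: revealed 1 new [(4,3)] -> total=9
Click 3 (0,4) count=1: revealed 1 new [(0,4)] -> total=10
Click 4 (1,3) count=2: revealed 0 new [(none)] -> total=10

Answer: #####
####.
.....
.....
...#.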